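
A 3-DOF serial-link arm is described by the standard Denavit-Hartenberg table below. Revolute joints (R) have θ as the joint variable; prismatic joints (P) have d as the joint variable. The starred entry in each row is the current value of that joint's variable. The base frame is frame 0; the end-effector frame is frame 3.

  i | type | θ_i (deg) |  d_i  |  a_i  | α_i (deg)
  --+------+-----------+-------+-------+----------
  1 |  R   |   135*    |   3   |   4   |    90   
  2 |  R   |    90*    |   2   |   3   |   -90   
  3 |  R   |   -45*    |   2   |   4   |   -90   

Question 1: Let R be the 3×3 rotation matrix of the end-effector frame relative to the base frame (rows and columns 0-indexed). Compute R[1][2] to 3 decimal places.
End-effector z-axis (col 2 of R) = (-0.5000,-0.5000,0.7071)
R[1][2] = -0.5000

-0.500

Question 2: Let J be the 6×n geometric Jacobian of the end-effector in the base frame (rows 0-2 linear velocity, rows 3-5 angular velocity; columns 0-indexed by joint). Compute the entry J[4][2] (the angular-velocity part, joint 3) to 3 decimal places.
axis z_2 = (0.7071,-0.7071,0.0000); lever o_n−o_2 = (3.4142,0.5858,2.8284)
cross product → J_v[:, 2] = (-2.0000,-2.0000,2.8284)
J_ω[:, 2] = z_2
entry J[4][2] = -0.7071

-0.707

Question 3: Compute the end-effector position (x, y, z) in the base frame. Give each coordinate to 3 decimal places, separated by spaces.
after link 1: o_1 = (-2.8284, 2.8284, 3.0000)
after link 2: o_2 = (-1.4142, 4.2426, 6.0000)
after link 3: o_3 = (2.0000, 4.8284, 8.8284)

2.000 4.828 8.828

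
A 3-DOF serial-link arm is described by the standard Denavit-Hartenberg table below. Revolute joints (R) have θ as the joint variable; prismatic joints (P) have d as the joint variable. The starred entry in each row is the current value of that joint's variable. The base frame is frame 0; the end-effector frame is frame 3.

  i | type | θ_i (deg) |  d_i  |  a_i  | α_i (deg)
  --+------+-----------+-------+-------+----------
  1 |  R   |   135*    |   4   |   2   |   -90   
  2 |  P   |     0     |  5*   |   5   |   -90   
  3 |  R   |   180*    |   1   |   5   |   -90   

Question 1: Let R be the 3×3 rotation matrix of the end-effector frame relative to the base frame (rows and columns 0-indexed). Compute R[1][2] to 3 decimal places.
-0.707

End-effector z-axis (col 2 of R) = (-0.7071,-0.7071,0.0000)
R[1][2] = -0.7071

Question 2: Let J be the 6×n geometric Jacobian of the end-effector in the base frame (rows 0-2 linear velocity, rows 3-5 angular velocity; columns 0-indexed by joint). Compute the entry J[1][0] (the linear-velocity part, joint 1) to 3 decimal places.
axis z_0 = ẑ; lever o_n−o_0 = (-4.9497,-2.1213,3.0000)
cross product → J_v[:, 0] = (2.1213,-4.9497,0.0000)
J_ω[:, 0] = z_0
entry J[1][0] = -4.9497

-4.950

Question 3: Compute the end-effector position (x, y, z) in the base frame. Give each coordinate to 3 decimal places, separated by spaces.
-4.950 -2.121 3.000

after link 1: o_1 = (-1.4142, 1.4142, 4.0000)
after link 2: o_2 = (-8.4853, 1.4142, 4.0000)
after link 3: o_3 = (-4.9497, -2.1213, 3.0000)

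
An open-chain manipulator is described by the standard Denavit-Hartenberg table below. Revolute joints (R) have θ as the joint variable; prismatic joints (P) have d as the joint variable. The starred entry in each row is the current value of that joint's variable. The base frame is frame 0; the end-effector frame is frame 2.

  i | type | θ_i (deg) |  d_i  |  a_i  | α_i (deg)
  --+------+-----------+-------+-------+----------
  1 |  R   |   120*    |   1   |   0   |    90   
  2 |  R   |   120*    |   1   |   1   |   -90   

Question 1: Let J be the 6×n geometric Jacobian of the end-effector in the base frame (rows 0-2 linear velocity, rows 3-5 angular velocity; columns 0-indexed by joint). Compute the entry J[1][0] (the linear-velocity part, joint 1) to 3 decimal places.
1.116

axis z_0 = ẑ; lever o_n−o_0 = (1.1160,0.0670,1.8660)
cross product → J_v[:, 0] = (-0.0670,1.1160,0.0000)
J_ω[:, 0] = z_0
entry J[1][0] = 1.1160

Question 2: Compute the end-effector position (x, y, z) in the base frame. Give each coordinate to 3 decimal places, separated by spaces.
after link 1: o_1 = (0.0000, 0.0000, 1.0000)
after link 2: o_2 = (1.1160, 0.0670, 1.8660)

1.116 0.067 1.866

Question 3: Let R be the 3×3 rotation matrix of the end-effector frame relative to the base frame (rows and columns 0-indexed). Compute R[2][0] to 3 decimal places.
End-effector x-axis (col 0 of R) = (0.2500,-0.4330,0.8660)
R[2][0] = 0.8660

0.866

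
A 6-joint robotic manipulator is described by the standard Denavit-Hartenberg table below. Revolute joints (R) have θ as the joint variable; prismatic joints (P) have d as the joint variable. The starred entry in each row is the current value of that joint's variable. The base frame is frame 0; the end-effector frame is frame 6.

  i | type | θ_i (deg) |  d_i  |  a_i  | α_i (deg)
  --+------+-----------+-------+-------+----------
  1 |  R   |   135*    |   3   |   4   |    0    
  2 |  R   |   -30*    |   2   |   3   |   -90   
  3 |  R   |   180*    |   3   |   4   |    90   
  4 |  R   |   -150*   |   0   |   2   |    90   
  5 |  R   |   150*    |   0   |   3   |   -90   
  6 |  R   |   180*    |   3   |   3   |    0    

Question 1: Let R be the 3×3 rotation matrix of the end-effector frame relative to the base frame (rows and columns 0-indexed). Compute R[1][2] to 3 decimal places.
-0.483

End-effector z-axis (col 2 of R) = (-0.1294,-0.4830,0.8660)
R[1][2] = -0.4830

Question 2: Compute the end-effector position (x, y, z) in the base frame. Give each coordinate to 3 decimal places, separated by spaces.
after link 1: o_1 = (-2.8284, 2.8284, 3.0000)
after link 2: o_2 = (-3.6049, 5.7262, 5.0000)
after link 3: o_3 = (-5.4674, 1.0860, 5.0000)
after link 4: o_4 = (-4.9497, 3.0179, 5.0000)
after link 5: o_5 = (-5.6222, 0.5083, 3.5000)
after link 6: o_6 = (-5.3380, 1.5690, 7.5981)

-5.338 1.569 7.598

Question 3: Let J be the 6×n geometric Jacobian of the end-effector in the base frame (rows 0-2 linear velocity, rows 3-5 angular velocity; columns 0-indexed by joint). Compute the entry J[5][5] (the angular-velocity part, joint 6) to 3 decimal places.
0.866

axis z_5 = (-0.1294,-0.4830,0.8660); lever o_n−o_5 = (0.2842,1.0607,4.0981)
cross product → J_v[:, 5] = (-2.8978,0.7765,0.0000)
J_ω[:, 5] = z_5
entry J[5][5] = 0.8660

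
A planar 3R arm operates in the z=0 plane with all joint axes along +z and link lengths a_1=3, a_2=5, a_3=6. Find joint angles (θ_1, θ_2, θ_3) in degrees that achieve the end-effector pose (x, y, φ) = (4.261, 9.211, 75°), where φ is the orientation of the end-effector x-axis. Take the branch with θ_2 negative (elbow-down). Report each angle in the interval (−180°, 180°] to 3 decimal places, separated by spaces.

135.005 -120.002 59.998

wrist centre = target − a_3·(cos φ, sin φ) = (2.7081, 3.4154)
cos θ_2 = (18.9990−3²−5²)/(2·3·5) = -0.5000; θ_2 = -120.0022° (elbow-down)
β = atan2(3.4154,2.7081) = 51.5893°; ψ = atan2(-4.3300,0.4998) = -83.4153°
θ_1 = β − ψ = 135.0046°
θ_3 = φ − θ_1 − θ_2 = 59.9976° (wrapped to (-180°,180°])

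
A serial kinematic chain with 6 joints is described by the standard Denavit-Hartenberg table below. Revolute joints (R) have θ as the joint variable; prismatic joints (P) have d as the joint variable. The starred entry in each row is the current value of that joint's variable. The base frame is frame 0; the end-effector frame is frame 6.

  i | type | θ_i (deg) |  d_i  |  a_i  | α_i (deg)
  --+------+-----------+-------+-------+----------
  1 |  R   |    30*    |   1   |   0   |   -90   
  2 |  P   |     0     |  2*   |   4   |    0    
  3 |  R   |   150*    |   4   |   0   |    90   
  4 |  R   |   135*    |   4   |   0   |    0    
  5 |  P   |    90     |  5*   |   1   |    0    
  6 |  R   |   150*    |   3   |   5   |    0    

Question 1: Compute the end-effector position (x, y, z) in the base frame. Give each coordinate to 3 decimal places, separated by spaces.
after link 1: o_1 = (0.0000, 0.0000, 1.0000)
after link 2: o_2 = (2.4641, 3.7321, 1.0000)
after link 3: o_3 = (0.4641, 7.1962, 1.0000)
after link 4: o_4 = (2.1962, 8.1962, -2.4641)
after link 5: o_5 = (5.2451, 9.1400, -6.4407)
after link 6: o_6 = (2.2749, 8.9194, -11.4536)

2.275 8.919 -11.454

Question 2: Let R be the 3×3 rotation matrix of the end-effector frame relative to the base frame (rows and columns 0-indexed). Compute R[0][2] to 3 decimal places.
End-effector z-axis (col 2 of R) = (0.4330,0.2500,-0.8660)
R[0][2] = 0.4330

0.433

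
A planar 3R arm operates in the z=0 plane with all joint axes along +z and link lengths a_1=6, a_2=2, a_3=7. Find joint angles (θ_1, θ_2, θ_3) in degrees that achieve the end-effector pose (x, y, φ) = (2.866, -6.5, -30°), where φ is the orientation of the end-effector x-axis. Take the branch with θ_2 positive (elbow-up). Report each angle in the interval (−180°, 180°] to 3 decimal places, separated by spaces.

-150.000 149.999 -29.999

wrist centre = target − a_3·(cos φ, sin φ) = (-3.1962, -3.0000)
cos θ_2 = (19.2156−6²−2²)/(2·6·2) = -0.8660; θ_2 = 149.9992° (elbow-up)
β = atan2(-3.0000,-3.1962) = -136.8134°; ψ = atan2(1.0000,4.2680) = 13.1870°
θ_1 = β − ψ = -150.0005°
θ_3 = φ − θ_1 − θ_2 = -29.9987° (wrapped to (-180°,180°])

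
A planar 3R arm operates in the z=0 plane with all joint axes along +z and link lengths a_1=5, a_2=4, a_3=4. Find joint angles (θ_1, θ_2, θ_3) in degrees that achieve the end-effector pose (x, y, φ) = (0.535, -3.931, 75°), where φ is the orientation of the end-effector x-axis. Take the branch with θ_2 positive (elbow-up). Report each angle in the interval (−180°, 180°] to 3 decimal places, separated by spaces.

wrist centre = target − a_3·(cos φ, sin φ) = (-0.5003, -7.7947)
cos θ_2 = (61.0077−5²−4²)/(2·5·4) = 0.5002; θ_2 = 59.9873° (elbow-up)
β = atan2(-7.7947,-0.5003) = -93.6723°; ψ = atan2(3.4637,7.0008) = 26.3241°
θ_1 = β − ψ = -119.9964°
θ_3 = φ − θ_1 − θ_2 = 135.0091° (wrapped to (-180°,180°])

-119.996 59.987 135.009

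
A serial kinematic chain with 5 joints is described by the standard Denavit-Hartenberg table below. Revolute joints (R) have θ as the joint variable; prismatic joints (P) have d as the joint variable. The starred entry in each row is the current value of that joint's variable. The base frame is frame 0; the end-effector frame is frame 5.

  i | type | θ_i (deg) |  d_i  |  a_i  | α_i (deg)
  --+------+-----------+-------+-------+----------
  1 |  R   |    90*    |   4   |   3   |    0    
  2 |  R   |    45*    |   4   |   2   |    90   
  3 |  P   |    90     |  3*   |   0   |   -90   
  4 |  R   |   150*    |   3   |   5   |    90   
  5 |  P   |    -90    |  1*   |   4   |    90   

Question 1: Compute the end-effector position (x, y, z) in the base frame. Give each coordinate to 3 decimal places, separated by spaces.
after link 1: o_1 = (0.0000, 3.0000, 4.0000)
after link 2: o_2 = (-1.4142, 4.4142, 8.0000)
after link 3: o_3 = (0.7071, 6.5355, 8.0000)
after link 4: o_4 = (1.0607, 2.6464, 3.6699)
after link 5: o_5 = (-2.3801, 4.8625, 4.1699)

-2.380 4.863 4.170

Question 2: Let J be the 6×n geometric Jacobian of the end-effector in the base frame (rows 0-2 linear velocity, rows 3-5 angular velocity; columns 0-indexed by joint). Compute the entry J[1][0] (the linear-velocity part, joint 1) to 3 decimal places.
-2.380

axis z_0 = ẑ; lever o_n−o_0 = (-2.3801,4.8625,4.1699)
cross product → J_v[:, 0] = (-4.8625,-2.3801,0.0000)
J_ω[:, 0] = z_0
entry J[1][0] = -2.3801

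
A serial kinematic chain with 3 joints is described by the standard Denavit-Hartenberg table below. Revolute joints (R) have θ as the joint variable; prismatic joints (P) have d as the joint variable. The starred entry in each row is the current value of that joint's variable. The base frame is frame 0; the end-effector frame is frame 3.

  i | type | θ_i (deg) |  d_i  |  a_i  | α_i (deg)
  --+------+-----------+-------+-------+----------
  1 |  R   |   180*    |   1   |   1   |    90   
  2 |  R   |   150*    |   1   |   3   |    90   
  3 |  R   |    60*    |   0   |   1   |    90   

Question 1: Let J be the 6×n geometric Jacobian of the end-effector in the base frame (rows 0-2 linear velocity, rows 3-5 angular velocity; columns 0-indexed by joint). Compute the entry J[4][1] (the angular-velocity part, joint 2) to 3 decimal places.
1.000

axis z_1 = (0.0000,1.0000,0.0000); lever o_n−o_1 = (3.0311,1.8660,1.7500)
cross product → J_v[:, 1] = (1.7500,-0.0000,-3.0311)
J_ω[:, 1] = z_1
entry J[4][1] = 1.0000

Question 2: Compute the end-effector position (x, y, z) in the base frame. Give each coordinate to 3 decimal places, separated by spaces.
2.031 1.866 2.750

after link 1: o_1 = (-1.0000, 0.0000, 1.0000)
after link 2: o_2 = (1.5981, 1.0000, 2.5000)
after link 3: o_3 = (2.0311, 1.8660, 2.7500)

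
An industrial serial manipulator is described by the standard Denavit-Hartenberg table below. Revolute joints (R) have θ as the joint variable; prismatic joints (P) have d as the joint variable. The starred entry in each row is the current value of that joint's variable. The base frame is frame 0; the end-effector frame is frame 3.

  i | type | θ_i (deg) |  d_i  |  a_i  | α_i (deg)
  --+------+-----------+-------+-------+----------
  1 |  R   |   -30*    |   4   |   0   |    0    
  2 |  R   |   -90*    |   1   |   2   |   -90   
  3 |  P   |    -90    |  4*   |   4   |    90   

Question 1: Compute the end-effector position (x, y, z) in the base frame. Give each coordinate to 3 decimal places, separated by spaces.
after link 1: o_1 = (0.0000, 0.0000, 4.0000)
after link 2: o_2 = (-1.0000, -1.7321, 5.0000)
after link 3: o_3 = (2.4641, -3.7321, 9.0000)

2.464 -3.732 9.000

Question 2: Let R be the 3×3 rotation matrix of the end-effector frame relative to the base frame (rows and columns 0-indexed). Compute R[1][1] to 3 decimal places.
-0.500

End-effector y-axis (col 1 of R) = (0.8660,-0.5000,0.0000)
R[1][1] = -0.5000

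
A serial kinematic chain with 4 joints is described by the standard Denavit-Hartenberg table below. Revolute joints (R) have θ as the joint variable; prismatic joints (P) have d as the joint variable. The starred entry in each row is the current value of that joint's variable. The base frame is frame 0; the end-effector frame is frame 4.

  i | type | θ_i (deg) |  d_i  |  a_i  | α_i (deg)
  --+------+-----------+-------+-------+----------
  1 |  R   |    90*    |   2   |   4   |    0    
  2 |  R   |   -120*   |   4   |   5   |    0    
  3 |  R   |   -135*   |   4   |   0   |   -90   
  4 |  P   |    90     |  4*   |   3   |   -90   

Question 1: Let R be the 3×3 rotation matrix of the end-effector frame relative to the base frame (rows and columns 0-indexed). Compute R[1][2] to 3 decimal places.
0.259

End-effector z-axis (col 2 of R) = (0.9659,0.2588,-0.0000)
R[1][2] = 0.2588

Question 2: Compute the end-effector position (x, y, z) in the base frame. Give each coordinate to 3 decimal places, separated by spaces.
5.365 -2.364 7.000

after link 1: o_1 = (0.0000, 4.0000, 2.0000)
after link 2: o_2 = (4.3301, 1.5000, 6.0000)
after link 3: o_3 = (4.3301, 1.5000, 10.0000)
after link 4: o_4 = (5.3654, -2.3637, 7.0000)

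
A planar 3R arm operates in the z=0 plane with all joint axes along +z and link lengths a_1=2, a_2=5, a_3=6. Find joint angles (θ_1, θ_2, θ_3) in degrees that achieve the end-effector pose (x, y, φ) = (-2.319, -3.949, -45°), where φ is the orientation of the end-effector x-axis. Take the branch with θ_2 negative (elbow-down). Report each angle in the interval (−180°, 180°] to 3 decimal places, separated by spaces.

wrist centre = target − a_3·(cos φ, sin φ) = (-6.5616, 0.2936)
cos θ_2 = (43.1414−2²−5²)/(2·2·5) = 0.7071; θ_2 = -45.0032° (elbow-down)
β = atan2(0.2936,-6.5616) = 177.4377°; ψ = atan2(-3.5357,5.5353) = -32.5686°
θ_1 = β − ψ = 210.0063°
θ_3 = φ − θ_1 − θ_2 = 149.9969° (wrapped to (-180°,180°])

-149.994 -45.003 149.997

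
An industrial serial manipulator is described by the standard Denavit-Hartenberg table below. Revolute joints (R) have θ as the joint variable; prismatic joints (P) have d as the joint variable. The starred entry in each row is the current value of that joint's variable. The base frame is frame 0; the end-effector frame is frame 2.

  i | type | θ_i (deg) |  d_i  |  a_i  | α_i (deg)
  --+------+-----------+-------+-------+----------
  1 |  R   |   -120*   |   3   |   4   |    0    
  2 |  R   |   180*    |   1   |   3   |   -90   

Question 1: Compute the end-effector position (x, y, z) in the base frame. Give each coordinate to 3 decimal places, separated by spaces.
-0.500 -0.866 4.000

after link 1: o_1 = (-2.0000, -3.4641, 3.0000)
after link 2: o_2 = (-0.5000, -0.8660, 4.0000)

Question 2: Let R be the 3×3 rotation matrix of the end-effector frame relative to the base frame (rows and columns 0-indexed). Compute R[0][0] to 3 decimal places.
End-effector x-axis (col 0 of R) = (0.5000,0.8660,0.0000)
R[0][0] = 0.5000

0.500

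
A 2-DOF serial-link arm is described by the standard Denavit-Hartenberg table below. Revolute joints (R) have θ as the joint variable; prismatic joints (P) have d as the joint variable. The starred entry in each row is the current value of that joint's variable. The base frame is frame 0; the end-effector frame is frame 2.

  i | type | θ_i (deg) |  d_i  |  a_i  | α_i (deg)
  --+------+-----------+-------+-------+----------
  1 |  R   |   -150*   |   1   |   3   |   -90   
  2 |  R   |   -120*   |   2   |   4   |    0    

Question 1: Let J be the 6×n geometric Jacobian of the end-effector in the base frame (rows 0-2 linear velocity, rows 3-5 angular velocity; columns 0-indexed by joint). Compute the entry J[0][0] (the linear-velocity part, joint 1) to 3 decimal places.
axis z_0 = ẑ; lever o_n−o_0 = (0.1340,-2.2321,4.4641)
cross product → J_v[:, 0] = (2.2321,0.1340,-0.0000)
J_ω[:, 0] = z_0
entry J[0][0] = 2.2321

2.232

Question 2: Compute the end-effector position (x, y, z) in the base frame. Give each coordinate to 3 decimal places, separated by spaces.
after link 1: o_1 = (-2.5981, -1.5000, 1.0000)
after link 2: o_2 = (0.1340, -2.2321, 4.4641)

0.134 -2.232 4.464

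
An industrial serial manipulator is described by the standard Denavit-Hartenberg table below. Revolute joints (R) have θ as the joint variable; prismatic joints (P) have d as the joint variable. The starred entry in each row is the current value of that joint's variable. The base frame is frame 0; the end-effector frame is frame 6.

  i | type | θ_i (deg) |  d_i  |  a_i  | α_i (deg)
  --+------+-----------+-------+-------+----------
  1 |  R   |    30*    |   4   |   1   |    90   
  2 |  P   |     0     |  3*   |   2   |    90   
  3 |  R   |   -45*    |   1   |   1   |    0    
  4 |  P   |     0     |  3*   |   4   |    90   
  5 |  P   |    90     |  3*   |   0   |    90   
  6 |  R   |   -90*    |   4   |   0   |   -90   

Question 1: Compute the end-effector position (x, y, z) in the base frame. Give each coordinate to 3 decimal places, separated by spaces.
3.530 8.372 -0.000

after link 1: o_1 = (0.8660, 0.5000, 4.0000)
after link 2: o_2 = (4.0981, -1.0981, 4.0000)
after link 3: o_3 = (4.3569, -0.1322, 3.0000)
after link 4: o_4 = (5.3922, 3.7316, -0.0000)
after link 5: o_5 = (2.4944, 4.5080, -0.0000)
after link 6: o_6 = (3.5297, 8.3717, -0.0000)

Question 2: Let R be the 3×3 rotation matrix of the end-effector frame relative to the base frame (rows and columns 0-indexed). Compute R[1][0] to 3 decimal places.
-0.259

End-effector x-axis (col 0 of R) = (0.9659,-0.2588,0.0000)
R[1][0] = -0.2588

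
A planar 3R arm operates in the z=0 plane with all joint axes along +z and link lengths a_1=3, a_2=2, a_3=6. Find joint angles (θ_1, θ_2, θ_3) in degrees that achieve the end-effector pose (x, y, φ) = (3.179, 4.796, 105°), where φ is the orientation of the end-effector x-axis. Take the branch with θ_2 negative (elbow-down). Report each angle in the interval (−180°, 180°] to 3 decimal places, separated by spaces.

0.013 -30.021 135.008

wrist centre = target − a_3·(cos φ, sin φ) = (4.7319, -0.9996)
cos θ_2 = (23.3901−3²−2²)/(2·3·2) = 0.8658; θ_2 = -30.0208° (elbow-down)
β = atan2(-0.9996,4.7319) = -11.9276°; ψ = atan2(-1.0006,4.7317) = -11.9407°
θ_1 = β − ψ = 0.0130°
θ_3 = φ − θ_1 − θ_2 = 135.0078° (wrapped to (-180°,180°])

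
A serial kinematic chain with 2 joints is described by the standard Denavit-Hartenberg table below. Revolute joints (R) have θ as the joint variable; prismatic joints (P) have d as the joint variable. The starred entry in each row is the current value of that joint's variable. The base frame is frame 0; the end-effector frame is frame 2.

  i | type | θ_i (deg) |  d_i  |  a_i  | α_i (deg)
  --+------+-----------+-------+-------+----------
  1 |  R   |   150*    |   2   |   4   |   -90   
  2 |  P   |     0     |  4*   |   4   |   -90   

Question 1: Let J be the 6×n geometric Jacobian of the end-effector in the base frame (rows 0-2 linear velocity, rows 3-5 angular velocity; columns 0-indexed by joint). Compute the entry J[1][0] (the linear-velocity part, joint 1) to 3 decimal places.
-8.928

axis z_0 = ẑ; lever o_n−o_0 = (-8.9282,0.5359,2.0000)
cross product → J_v[:, 0] = (-0.5359,-8.9282,0.0000)
J_ω[:, 0] = z_0
entry J[1][0] = -8.9282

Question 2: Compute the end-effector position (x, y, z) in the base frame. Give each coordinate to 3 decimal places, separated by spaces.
-8.928 0.536 2.000

after link 1: o_1 = (-3.4641, 2.0000, 2.0000)
after link 2: o_2 = (-8.9282, 0.5359, 2.0000)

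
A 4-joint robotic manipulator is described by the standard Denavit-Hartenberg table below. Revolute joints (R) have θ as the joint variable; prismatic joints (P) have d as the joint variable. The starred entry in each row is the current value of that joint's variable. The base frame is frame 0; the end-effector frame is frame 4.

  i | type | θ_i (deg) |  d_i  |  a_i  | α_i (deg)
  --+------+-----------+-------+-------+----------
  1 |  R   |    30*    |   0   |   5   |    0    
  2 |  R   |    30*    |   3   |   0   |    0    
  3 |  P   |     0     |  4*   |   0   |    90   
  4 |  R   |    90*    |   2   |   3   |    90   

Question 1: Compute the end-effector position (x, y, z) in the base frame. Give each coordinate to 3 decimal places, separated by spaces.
6.062 1.500 10.000

after link 1: o_1 = (4.3301, 2.5000, 0.0000)
after link 2: o_2 = (4.3301, 2.5000, 3.0000)
after link 3: o_3 = (4.3301, 2.5000, 7.0000)
after link 4: o_4 = (6.0622, 1.5000, 10.0000)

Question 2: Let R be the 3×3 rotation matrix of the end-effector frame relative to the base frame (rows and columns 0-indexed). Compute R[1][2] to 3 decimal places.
End-effector z-axis (col 2 of R) = (0.5000,0.8660,-0.0000)
R[1][2] = 0.8660

0.866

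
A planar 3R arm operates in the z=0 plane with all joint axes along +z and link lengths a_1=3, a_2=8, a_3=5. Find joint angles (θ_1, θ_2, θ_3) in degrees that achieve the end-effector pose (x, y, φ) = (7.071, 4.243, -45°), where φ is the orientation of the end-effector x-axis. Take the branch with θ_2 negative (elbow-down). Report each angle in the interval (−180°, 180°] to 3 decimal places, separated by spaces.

wrist centre = target − a_3·(cos φ, sin φ) = (3.5355, 7.7785)
cos θ_2 = (73.0051−3²−8²)/(2·3·8) = 0.0001; θ_2 = -89.9939° (elbow-down)
β = atan2(7.7785,3.5355) = 65.5575°; ψ = atan2(-8.0000,3.0009) = -69.4386°
θ_1 = β − ψ = 134.9961°
θ_3 = φ − θ_1 − θ_2 = -90.0022° (wrapped to (-180°,180°])

134.996 -89.994 -90.002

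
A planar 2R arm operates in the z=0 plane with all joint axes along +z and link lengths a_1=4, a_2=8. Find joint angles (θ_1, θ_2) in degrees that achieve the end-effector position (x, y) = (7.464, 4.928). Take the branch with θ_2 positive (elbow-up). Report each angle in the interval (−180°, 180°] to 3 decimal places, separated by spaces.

-30.003 90.003

cos θ_2 = (79.9965−4²−8²)/(2·4·8) = -0.0001; θ_2 = 90.0032° (elbow-up)
β = atan2(4.9280,7.4640) = 33.4342°; ψ = atan2(8.0000,3.9996) = 63.4375°
θ_1 = β − ψ = -30.0032°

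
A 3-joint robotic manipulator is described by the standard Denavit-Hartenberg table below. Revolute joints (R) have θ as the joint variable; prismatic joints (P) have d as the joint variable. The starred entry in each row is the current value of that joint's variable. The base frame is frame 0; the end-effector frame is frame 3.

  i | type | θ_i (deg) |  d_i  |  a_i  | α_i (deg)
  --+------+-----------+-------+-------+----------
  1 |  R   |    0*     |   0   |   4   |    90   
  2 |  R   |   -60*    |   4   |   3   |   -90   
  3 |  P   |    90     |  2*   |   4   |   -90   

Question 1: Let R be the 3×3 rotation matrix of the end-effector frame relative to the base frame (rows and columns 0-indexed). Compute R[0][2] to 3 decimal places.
End-effector z-axis (col 2 of R) = (-0.5000,0.0000,0.8660)
R[0][2] = -0.5000

-0.500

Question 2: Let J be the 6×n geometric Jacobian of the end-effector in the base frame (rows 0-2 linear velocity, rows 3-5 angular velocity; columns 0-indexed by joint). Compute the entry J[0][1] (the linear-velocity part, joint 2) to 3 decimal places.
axis z_1 = (0.0000,-1.0000,0.0000); lever o_n−o_1 = (3.2321,-0.0000,-1.5981)
cross product → J_v[:, 1] = (1.5981,0.0000,3.2321)
J_ω[:, 1] = z_1
entry J[0][1] = 1.5981

1.598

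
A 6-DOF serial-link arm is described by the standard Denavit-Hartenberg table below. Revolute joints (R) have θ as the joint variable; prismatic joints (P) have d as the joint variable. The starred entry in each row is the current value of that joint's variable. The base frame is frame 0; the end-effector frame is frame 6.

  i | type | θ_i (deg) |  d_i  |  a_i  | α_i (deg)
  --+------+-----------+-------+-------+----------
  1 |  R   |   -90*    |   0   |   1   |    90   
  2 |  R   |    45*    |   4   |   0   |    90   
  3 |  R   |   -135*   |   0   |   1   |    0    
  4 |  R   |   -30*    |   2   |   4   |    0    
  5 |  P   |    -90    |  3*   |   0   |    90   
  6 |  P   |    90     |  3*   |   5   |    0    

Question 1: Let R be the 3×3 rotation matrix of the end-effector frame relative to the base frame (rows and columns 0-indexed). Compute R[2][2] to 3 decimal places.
End-effector z-axis (col 2 of R) = (-0.2588,-0.6830,0.6830)
R[2][2] = 0.6830

0.683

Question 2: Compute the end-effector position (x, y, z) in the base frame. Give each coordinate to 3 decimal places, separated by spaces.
after link 1: o_1 = (0.0000, -1.0000, 0.0000)
after link 2: o_2 = (-4.0000, -1.0000, 0.0000)
after link 3: o_3 = (-3.2929, -0.5000, -0.5000)
after link 4: o_4 = (-2.2576, 0.8178, -4.6463)
after link 5: o_5 = (-2.2576, -1.3035, -6.7676)
after link 6: o_6 = (-3.0341, -6.8881, -8.2541)

-3.034 -6.888 -8.254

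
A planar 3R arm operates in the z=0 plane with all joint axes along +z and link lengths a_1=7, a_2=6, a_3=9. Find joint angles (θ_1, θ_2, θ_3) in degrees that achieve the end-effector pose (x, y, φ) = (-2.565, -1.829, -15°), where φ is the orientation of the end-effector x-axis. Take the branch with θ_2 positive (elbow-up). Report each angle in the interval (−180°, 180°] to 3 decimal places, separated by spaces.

wrist centre = target − a_3·(cos φ, sin φ) = (-11.2583, 0.5004)
cos θ_2 = (127.0004−7²−6²)/(2·7·6) = 0.5000; θ_2 = 59.9997° (elbow-up)
β = atan2(0.5004,-11.2583) = 177.4552°; ψ = atan2(5.1961,10.0000) = 27.4569°
θ_1 = β − ψ = 149.9983°
θ_3 = φ − θ_1 − θ_2 = 135.0021° (wrapped to (-180°,180°])

149.998 60.000 135.002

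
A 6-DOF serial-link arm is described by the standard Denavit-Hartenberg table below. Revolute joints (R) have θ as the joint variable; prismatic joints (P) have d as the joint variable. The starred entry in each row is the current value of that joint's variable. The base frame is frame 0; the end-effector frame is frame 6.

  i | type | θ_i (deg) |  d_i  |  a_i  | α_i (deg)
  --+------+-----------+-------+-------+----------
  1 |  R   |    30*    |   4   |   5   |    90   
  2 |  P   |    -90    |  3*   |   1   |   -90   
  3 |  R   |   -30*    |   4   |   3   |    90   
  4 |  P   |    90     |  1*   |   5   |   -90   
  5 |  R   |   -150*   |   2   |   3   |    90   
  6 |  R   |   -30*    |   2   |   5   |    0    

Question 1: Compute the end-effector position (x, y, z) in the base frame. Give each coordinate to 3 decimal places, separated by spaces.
after link 1: o_1 = (4.3301, 2.5000, 4.0000)
after link 2: o_2 = (5.8301, -0.0981, 3.0000)
after link 3: o_3 = (10.0442, 0.6029, 0.4019)
after link 4: o_4 = (14.8074, 2.3529, 0.9019)
after link 5: o_5 = (12.7069, 0.7949, 3.3840)
after link 6: o_6 = (9.4058, -2.9874, 1.4354)

9.406 -2.987 1.435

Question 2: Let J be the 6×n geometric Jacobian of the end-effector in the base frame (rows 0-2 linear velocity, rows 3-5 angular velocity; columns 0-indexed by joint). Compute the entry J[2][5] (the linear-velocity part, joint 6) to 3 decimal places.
4.375

axis z_5 = (-0.8080,0.3995,-0.4330); lever o_n−o_5 = (-3.3011,-3.7823,-1.9486)
cross product → J_v[:, 5] = (-2.4163,-0.1450,4.3750)
J_ω[:, 5] = z_5
entry J[2][5] = 4.3750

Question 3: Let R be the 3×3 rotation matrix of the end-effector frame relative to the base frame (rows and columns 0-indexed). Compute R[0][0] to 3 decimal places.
End-effector x-axis (col 0 of R) = (-0.3370,-0.9163,-0.2165)
R[0][0] = -0.3370

-0.337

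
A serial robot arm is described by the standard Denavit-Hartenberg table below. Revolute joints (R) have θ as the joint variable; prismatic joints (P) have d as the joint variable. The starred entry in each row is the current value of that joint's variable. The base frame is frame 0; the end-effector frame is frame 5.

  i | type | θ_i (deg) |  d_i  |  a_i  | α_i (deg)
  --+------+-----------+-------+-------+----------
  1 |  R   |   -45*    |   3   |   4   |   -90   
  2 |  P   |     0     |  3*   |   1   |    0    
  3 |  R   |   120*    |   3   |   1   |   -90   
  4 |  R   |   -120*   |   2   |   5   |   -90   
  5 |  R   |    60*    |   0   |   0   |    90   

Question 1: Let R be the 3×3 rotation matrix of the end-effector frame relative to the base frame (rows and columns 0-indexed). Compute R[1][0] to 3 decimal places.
-0.313

End-effector x-axis (col 0 of R) = (0.9249,-0.3125,-0.2165)
R[1][0] = -0.3125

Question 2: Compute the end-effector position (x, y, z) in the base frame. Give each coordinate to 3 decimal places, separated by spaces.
10.146 4.463 5.299

after link 1: o_1 = (2.8284, -2.8284, 3.0000)
after link 2: o_2 = (5.6569, -1.4142, 3.0000)
after link 3: o_3 = (7.4246, 1.0607, 2.1340)
after link 4: o_4 = (10.1456, 4.4634, 5.2990)
after link 5: o_5 = (10.1456, 4.4634, 5.2990)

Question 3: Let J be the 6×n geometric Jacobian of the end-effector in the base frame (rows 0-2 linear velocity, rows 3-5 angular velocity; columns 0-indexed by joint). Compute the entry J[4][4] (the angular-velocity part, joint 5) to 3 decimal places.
axis z_4 = (0.0474,0.6597,-0.7500); lever o_n−o_4 = (0.0000,0.0000,0.0000)
cross product → J_v[:, 4] = (0.0000,-0.0000,0.0000)
J_ω[:, 4] = z_4
entry J[4][4] = 0.6597

0.660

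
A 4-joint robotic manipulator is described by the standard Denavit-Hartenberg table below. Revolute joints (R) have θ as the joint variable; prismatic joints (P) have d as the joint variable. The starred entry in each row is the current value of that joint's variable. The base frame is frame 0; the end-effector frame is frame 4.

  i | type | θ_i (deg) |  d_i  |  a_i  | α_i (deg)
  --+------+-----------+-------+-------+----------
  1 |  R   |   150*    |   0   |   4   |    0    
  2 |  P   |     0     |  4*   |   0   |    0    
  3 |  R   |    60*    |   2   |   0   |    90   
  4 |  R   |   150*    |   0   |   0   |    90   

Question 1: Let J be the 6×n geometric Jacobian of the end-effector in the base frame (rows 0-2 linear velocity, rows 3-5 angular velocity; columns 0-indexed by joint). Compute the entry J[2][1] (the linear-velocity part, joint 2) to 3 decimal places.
1.000

prismatic axis z_1 = (0.0000,0.0000,1.0000)
J_v[:, 1] = z_1; J_ω[:, 1] = (0,0,0)
entry J[2][1] = 1.0000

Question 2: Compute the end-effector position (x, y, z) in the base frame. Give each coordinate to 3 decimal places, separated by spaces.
-3.464 2.000 6.000

after link 1: o_1 = (-3.4641, 2.0000, 0.0000)
after link 2: o_2 = (-3.4641, 2.0000, 4.0000)
after link 3: o_3 = (-3.4641, 2.0000, 6.0000)
after link 4: o_4 = (-3.4641, 2.0000, 6.0000)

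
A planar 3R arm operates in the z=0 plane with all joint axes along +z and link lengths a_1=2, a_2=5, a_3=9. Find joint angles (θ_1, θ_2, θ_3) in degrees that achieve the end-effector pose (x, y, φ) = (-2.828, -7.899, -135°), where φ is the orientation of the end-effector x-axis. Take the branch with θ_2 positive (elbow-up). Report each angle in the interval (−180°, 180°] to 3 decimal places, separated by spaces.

-136.935 134.994 -133.059

wrist centre = target − a_3·(cos φ, sin φ) = (3.5360, -1.5350)
cos θ_2 = (14.8594−2²−5²)/(2·2·5) = -0.7070; θ_2 = 134.9939° (elbow-up)
β = atan2(-1.5350,3.5360) = -23.4667°; ψ = atan2(3.5359,-1.5352) = 113.4687°
θ_1 = β − ψ = -136.9354°
θ_3 = φ − θ_1 − θ_2 = -133.0585° (wrapped to (-180°,180°])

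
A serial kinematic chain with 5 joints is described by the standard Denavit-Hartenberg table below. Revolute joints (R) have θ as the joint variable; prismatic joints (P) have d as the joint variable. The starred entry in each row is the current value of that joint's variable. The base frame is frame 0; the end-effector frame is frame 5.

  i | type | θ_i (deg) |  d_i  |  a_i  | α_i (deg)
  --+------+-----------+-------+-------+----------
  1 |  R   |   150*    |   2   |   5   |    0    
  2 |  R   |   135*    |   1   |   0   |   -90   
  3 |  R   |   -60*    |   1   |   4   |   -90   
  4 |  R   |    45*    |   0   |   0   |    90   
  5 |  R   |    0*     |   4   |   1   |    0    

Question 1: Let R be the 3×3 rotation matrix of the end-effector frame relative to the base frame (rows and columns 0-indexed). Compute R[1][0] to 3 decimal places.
-0.525

End-effector x-axis (col 0 of R) = (-0.5915,-0.5245,0.6124)
R[1][0] = -0.5245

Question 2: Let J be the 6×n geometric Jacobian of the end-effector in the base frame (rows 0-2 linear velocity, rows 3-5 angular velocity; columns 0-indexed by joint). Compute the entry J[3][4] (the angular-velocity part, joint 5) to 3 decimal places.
axis z_4 = (0.7745,-0.1585,0.6124); lever o_n−o_4 = (2.5066,-1.1585,3.0619)
cross product → J_v[:, 4] = (0.2241,-0.8365,-0.5000)
J_ω[:, 4] = z_4
entry J[3][4] = 0.7745

0.775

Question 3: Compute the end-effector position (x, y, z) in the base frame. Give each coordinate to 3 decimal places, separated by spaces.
after link 1: o_1 = (-4.3301, 2.5000, 2.0000)
after link 2: o_2 = (-4.3301, 2.5000, 3.0000)
after link 3: o_3 = (-2.8466, 0.8270, 6.4641)
after link 4: o_4 = (-2.8466, 0.8270, 6.4641)
after link 5: o_5 = (-0.3400, -0.3315, 9.5260)

-0.340 -0.332 9.526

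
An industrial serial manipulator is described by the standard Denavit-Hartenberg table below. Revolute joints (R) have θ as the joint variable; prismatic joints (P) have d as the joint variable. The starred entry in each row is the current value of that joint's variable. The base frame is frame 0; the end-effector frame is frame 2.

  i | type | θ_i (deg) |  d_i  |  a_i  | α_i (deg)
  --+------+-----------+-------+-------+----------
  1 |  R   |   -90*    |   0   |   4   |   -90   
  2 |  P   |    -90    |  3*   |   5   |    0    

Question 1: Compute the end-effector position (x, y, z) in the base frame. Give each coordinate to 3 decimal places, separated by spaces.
3.000 -4.000 5.000

after link 1: o_1 = (0.0000, -4.0000, 0.0000)
after link 2: o_2 = (3.0000, -4.0000, 5.0000)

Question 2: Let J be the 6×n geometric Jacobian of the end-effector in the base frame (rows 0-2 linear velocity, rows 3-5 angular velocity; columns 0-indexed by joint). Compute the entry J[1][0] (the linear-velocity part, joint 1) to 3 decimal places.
axis z_0 = ẑ; lever o_n−o_0 = (3.0000,-4.0000,5.0000)
cross product → J_v[:, 0] = (4.0000,3.0000,-0.0000)
J_ω[:, 0] = z_0
entry J[1][0] = 3.0000

3.000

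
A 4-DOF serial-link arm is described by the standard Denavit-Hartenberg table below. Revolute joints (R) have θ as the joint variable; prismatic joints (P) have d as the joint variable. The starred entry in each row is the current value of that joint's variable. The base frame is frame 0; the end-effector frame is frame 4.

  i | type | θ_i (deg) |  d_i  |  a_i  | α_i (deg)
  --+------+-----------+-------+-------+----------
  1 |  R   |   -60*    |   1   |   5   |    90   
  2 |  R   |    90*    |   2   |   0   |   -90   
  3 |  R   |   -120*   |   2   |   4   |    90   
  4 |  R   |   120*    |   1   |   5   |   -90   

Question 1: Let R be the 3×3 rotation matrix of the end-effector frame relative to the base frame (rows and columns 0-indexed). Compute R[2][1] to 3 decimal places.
End-effector y-axis (col 1 of R) = (-0.4330,-0.2500,0.8660)
R[2][1] = 0.8660

0.866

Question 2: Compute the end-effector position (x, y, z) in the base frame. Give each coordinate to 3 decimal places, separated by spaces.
-3.089 -0.248 -0.616

after link 1: o_1 = (2.5000, -4.3301, 1.0000)
after link 2: o_2 = (0.7679, -5.3301, 1.0000)
after link 3: o_3 = (-3.2321, -5.3301, -1.0000)
after link 4: o_4 = (-3.0891, -0.2476, -0.6160)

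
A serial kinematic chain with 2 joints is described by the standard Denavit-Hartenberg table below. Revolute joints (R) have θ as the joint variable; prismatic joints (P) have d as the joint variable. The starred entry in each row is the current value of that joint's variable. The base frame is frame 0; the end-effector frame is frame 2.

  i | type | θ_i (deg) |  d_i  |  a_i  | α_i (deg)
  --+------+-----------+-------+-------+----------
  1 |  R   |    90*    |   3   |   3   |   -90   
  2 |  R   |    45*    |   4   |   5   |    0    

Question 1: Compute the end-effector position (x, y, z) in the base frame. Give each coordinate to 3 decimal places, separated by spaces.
after link 1: o_1 = (0.0000, 3.0000, 3.0000)
after link 2: o_2 = (-4.0000, 6.5355, -0.5355)

-4.000 6.536 -0.536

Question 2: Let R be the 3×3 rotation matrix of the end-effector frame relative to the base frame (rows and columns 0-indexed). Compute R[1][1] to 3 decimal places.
End-effector y-axis (col 1 of R) = (-0.0000,-0.7071,-0.7071)
R[1][1] = -0.7071

-0.707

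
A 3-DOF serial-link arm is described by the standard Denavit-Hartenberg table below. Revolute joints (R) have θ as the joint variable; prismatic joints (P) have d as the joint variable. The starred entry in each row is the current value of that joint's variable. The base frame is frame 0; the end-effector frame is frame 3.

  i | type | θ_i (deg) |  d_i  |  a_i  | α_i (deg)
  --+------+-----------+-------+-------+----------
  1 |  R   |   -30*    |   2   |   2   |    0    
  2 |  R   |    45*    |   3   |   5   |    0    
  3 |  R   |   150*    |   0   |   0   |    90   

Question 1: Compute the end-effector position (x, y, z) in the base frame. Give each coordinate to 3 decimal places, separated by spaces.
after link 1: o_1 = (1.7321, -1.0000, 2.0000)
after link 2: o_2 = (6.5617, 0.2941, 5.0000)
after link 3: o_3 = (6.5617, 0.2941, 5.0000)

6.562 0.294 5.000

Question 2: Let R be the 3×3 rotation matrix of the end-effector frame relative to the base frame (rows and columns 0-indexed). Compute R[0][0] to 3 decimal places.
End-effector x-axis (col 0 of R) = (-0.9659,0.2588,0.0000)
R[0][0] = -0.9659

-0.966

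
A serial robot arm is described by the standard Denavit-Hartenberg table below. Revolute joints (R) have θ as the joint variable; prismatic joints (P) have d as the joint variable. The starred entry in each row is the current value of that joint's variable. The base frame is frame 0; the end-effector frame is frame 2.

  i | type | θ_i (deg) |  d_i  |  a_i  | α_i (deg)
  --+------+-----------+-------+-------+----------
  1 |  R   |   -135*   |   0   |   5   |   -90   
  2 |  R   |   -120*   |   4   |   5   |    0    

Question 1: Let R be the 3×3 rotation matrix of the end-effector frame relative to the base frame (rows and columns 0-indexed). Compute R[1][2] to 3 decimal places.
-0.707

End-effector z-axis (col 2 of R) = (0.7071,-0.7071,0.0000)
R[1][2] = -0.7071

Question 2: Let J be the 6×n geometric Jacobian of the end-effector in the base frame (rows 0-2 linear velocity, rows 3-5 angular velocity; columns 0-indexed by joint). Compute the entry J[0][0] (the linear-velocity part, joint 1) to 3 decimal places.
4.596

axis z_0 = ẑ; lever o_n−o_0 = (1.0607,-4.5962,4.3301)
cross product → J_v[:, 0] = (4.5962,1.0607,-0.0000)
J_ω[:, 0] = z_0
entry J[0][0] = 4.5962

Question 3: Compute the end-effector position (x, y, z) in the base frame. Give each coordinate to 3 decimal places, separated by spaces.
after link 1: o_1 = (-3.5355, -3.5355, 0.0000)
after link 2: o_2 = (1.0607, -4.5962, 4.3301)

1.061 -4.596 4.330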